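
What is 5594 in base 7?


Divide by 7 repeatedly:
5594 ÷ 7 = 799 remainder 1
799 ÷ 7 = 114 remainder 1
114 ÷ 7 = 16 remainder 2
16 ÷ 7 = 2 remainder 2
2 ÷ 7 = 0 remainder 2
Reading remainders bottom-up:
= 22211


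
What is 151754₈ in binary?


Each octal digit → 3 binary bits:
  1 = 001
  5 = 101
  1 = 001
  7 = 111
  5 = 101
  4 = 100
Concatenate: 001 101 001 111 101 100
= 001101001111101100


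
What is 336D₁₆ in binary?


Each hex digit → 4 binary bits:
  3 = 0011
  3 = 0011
  6 = 0110
  D = 1101
Concatenate: 0011 0011 0110 1101
= 0011001101101101


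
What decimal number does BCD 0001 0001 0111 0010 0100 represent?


Each 4-bit group → digit:
  0001 → 1
  0001 → 1
  0111 → 7
  0010 → 2
  0100 → 4
= 11724


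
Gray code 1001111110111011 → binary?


Gray code: 1001111110111011
MSB stays the same: 1
Each subsequent bit = prev_binary XOR current_gray:
  B[1] = 1 XOR 0 = 1
  B[2] = 1 XOR 0 = 1
  B[3] = 1 XOR 1 = 0
  B[4] = 0 XOR 1 = 1
  B[5] = 1 XOR 1 = 0
  B[6] = 0 XOR 1 = 1
  B[7] = 1 XOR 1 = 0
  B[8] = 0 XOR 1 = 1
  B[9] = 1 XOR 0 = 1
  B[10] = 1 XOR 1 = 0
  B[11] = 0 XOR 1 = 1
  B[12] = 1 XOR 1 = 0
  B[13] = 0 XOR 0 = 0
  B[14] = 0 XOR 1 = 1
  B[15] = 1 XOR 1 = 0
= 1110101011010010 (60114 decimal)


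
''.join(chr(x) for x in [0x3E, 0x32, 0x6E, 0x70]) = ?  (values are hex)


Codes (hex): 0x3E 0x32 0x6E 0x70
Per-code ASCII lookup:
  0x3E = 62  (special character) → '>'
  0x32 = 50  (range 48-57: digits, 50 - 48 = 2) → '2'
  0x6E = 110  (range 97-122: lowercase, 110 - 97 = 13) → 'n'
  0x70 = 112  (range 97-122: lowercase, 112 - 97 = 15) → 'p'
= '>2np'


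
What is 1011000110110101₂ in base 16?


Group into 4-bit nibbles: 1011000110110101
  1011 = B
  0001 = 1
  1011 = B
  0101 = 5
= 0xB1B5


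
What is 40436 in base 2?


Divide by 2 repeatedly:
40436 ÷ 2 = 20218 remainder 0
20218 ÷ 2 = 10109 remainder 0
10109 ÷ 2 = 5054 remainder 1
5054 ÷ 2 = 2527 remainder 0
2527 ÷ 2 = 1263 remainder 1
1263 ÷ 2 = 631 remainder 1
631 ÷ 2 = 315 remainder 1
315 ÷ 2 = 157 remainder 1
157 ÷ 2 = 78 remainder 1
78 ÷ 2 = 39 remainder 0
39 ÷ 2 = 19 remainder 1
19 ÷ 2 = 9 remainder 1
9 ÷ 2 = 4 remainder 1
4 ÷ 2 = 2 remainder 0
2 ÷ 2 = 1 remainder 0
1 ÷ 2 = 0 remainder 1
Reading remainders bottom-up:
= 1001110111110100


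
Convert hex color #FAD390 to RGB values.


Hex: #FAD390
R = FA₁₆ = 250
G = D3₁₆ = 211
B = 90₁₆ = 144
= RGB(250, 211, 144)


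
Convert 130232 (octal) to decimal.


Positional values:
Position 0: 2 × 8^0 = 2
Position 1: 3 × 8^1 = 24
Position 2: 2 × 8^2 = 128
Position 3: 0 × 8^3 = 0
Position 4: 3 × 8^4 = 12288
Position 5: 1 × 8^5 = 32768
Sum = 2 + 24 + 128 + 0 + 12288 + 32768
= 45210


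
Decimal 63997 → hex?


Divide by 16 repeatedly:
63997 ÷ 16 = 3999 remainder 13 (D)
3999 ÷ 16 = 249 remainder 15 (F)
249 ÷ 16 = 15 remainder 9 (9)
15 ÷ 16 = 0 remainder 15 (F)
Reading remainders bottom-up:
= 0xF9FD


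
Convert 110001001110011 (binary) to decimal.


Positional values:
Bit 0: 1 × 2^0 = 1
Bit 1: 1 × 2^1 = 2
Bit 4: 1 × 2^4 = 16
Bit 5: 1 × 2^5 = 32
Bit 6: 1 × 2^6 = 64
Bit 9: 1 × 2^9 = 512
Bit 13: 1 × 2^13 = 8192
Bit 14: 1 × 2^14 = 16384
Sum = 1 + 2 + 16 + 32 + 64 + 512 + 8192 + 16384
= 25203


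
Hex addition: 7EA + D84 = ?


Align and add column by column (LSB to MSB, each column mod 16 with carry):
  07EA
+ 0D84
  ----
  col 0: A(10) + 4(4) + 0 (carry in) = 14 → E(14), carry out 0
  col 1: E(14) + 8(8) + 0 (carry in) = 22 → 6(6), carry out 1
  col 2: 7(7) + D(13) + 1 (carry in) = 21 → 5(5), carry out 1
  col 3: 0(0) + 0(0) + 1 (carry in) = 1 → 1(1), carry out 0
Reading digits MSB→LSB: 156E
Strip leading zeros: 156E
= 0x156E


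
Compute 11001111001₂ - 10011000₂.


Align and subtract column by column (LSB to MSB, borrowing when needed):
  11001111001
- 00010011000
  -----------
  col 0: (1 - 0 borrow-in) - 0 → 1 - 0 = 1, borrow out 0
  col 1: (0 - 0 borrow-in) - 0 → 0 - 0 = 0, borrow out 0
  col 2: (0 - 0 borrow-in) - 0 → 0 - 0 = 0, borrow out 0
  col 3: (1 - 0 borrow-in) - 1 → 1 - 1 = 0, borrow out 0
  col 4: (1 - 0 borrow-in) - 1 → 1 - 1 = 0, borrow out 0
  col 5: (1 - 0 borrow-in) - 0 → 1 - 0 = 1, borrow out 0
  col 6: (1 - 0 borrow-in) - 0 → 1 - 0 = 1, borrow out 0
  col 7: (0 - 0 borrow-in) - 1 → borrow from next column: (0+2) - 1 = 1, borrow out 1
  col 8: (0 - 1 borrow-in) - 0 → borrow from next column: (-1+2) - 0 = 1, borrow out 1
  col 9: (1 - 1 borrow-in) - 0 → 0 - 0 = 0, borrow out 0
  col 10: (1 - 0 borrow-in) - 0 → 1 - 0 = 1, borrow out 0
Reading bits MSB→LSB: 10111100001
Strip leading zeros: 10111100001
= 10111100001


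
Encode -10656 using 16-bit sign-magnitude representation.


Sign bit: 1 (negative)
Magnitude: 10656 = 010100110100000
= 1010100110100000


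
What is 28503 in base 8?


Divide by 8 repeatedly:
28503 ÷ 8 = 3562 remainder 7
3562 ÷ 8 = 445 remainder 2
445 ÷ 8 = 55 remainder 5
55 ÷ 8 = 6 remainder 7
6 ÷ 8 = 0 remainder 6
Reading remainders bottom-up:
= 0o67527


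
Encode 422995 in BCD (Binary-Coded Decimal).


Each digit → 4-bit binary:
  4 → 0100
  2 → 0010
  2 → 0010
  9 → 1001
  9 → 1001
  5 → 0101
= 0100 0010 0010 1001 1001 0101


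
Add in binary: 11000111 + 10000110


Align and add column by column (LSB to MSB, carry propagating):
  011000111
+ 010000110
  ---------
  col 0: 1 + 0 + 0 (carry in) = 1 → bit 1, carry out 0
  col 1: 1 + 1 + 0 (carry in) = 2 → bit 0, carry out 1
  col 2: 1 + 1 + 1 (carry in) = 3 → bit 1, carry out 1
  col 3: 0 + 0 + 1 (carry in) = 1 → bit 1, carry out 0
  col 4: 0 + 0 + 0 (carry in) = 0 → bit 0, carry out 0
  col 5: 0 + 0 + 0 (carry in) = 0 → bit 0, carry out 0
  col 6: 1 + 0 + 0 (carry in) = 1 → bit 1, carry out 0
  col 7: 1 + 1 + 0 (carry in) = 2 → bit 0, carry out 1
  col 8: 0 + 0 + 1 (carry in) = 1 → bit 1, carry out 0
Reading bits MSB→LSB: 101001101
Strip leading zeros: 101001101
= 101001101


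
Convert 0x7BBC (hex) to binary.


Each hex digit → 4 binary bits:
  7 = 0111
  B = 1011
  B = 1011
  C = 1100
Concatenate: 0111 1011 1011 1100
= 0111101110111100


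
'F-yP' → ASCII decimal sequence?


String: 'F-yP'  (4 characters)
Per-character ASCII lookup:
  'F': uppercase starts at 65: 'F' = 65 + 5 = 70
  '-': special character: '-' = 45
  'y': lowercase starts at 97: 'y' = 97 + 24 = 121
  'P': uppercase starts at 65: 'P' = 65 + 15 = 80
= 70 45 121 80


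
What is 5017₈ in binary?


Each octal digit → 3 binary bits:
  5 = 101
  0 = 000
  1 = 001
  7 = 111
Concatenate: 101 000 001 111
= 101000001111


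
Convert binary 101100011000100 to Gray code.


Binary: 101100011000100
Gray code: G = B XOR (B >> 1)
B >> 1 = 010110001100010
101100011000100 XOR 010110001100010:
  1 XOR 0 = 1
  0 XOR 1 = 1
  1 XOR 0 = 1
  1 XOR 1 = 0
  0 XOR 1 = 1
  0 XOR 0 = 0
  0 XOR 0 = 0
  1 XOR 0 = 1
  1 XOR 1 = 0
  0 XOR 1 = 1
  0 XOR 0 = 0
  0 XOR 0 = 0
  1 XOR 0 = 1
  0 XOR 1 = 1
  0 XOR 0 = 0
= 111010010100110


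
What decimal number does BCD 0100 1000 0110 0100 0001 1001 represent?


Each 4-bit group → digit:
  0100 → 4
  1000 → 8
  0110 → 6
  0100 → 4
  0001 → 1
  1001 → 9
= 486419


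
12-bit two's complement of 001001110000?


Original: 001001110000
Step 1 - Invert all bits: 110110001111
Step 2 - Add 1: 110110001111 + 1
= 110110010000 (represents -624)


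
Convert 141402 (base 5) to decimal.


Positional values (base 5):
  2 × 5^0 = 2 × 1 = 2
  0 × 5^1 = 0 × 5 = 0
  4 × 5^2 = 4 × 25 = 100
  1 × 5^3 = 1 × 125 = 125
  4 × 5^4 = 4 × 625 = 2500
  1 × 5^5 = 1 × 3125 = 3125
Sum = 2 + 0 + 100 + 125 + 2500 + 3125
= 5852


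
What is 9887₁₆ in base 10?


Positional values:
Position 0: 7 × 16^0 = 7 × 1 = 7
Position 1: 8 × 16^1 = 8 × 16 = 128
Position 2: 8 × 16^2 = 8 × 256 = 2048
Position 3: 9 × 16^3 = 9 × 4096 = 36864
Sum = 7 + 128 + 2048 + 36864
= 39047


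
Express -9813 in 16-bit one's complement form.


Original: 0010011001010101
Invert all bits:
  bit 0: 0 → 1
  bit 1: 0 → 1
  bit 2: 1 → 0
  bit 3: 0 → 1
  bit 4: 0 → 1
  bit 5: 1 → 0
  bit 6: 1 → 0
  bit 7: 0 → 1
  bit 8: 0 → 1
  bit 9: 1 → 0
  bit 10: 0 → 1
  bit 11: 1 → 0
  bit 12: 0 → 1
  bit 13: 1 → 0
  bit 14: 0 → 1
  bit 15: 1 → 0
= 1101100110101010


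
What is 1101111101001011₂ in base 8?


Group into 3-bit groups: 001101111101001011
  001 = 1
  101 = 5
  111 = 7
  101 = 5
  001 = 1
  011 = 3
= 0o157513


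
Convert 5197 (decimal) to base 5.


Divide by 5 repeatedly:
5197 ÷ 5 = 1039 remainder 2
1039 ÷ 5 = 207 remainder 4
207 ÷ 5 = 41 remainder 2
41 ÷ 5 = 8 remainder 1
8 ÷ 5 = 1 remainder 3
1 ÷ 5 = 0 remainder 1
Reading remainders bottom-up:
= 131242


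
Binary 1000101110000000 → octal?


Group into 3-bit groups: 001000101110000000
  001 = 1
  000 = 0
  101 = 5
  110 = 6
  000 = 0
  000 = 0
= 0o105600


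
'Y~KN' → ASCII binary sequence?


String: 'Y~KN'  (4 characters)
Per-character ASCII lookup:
  'Y': uppercase starts at 65: 'Y' = 65 + 24 = 89 → 1011001
  '~': special character: '~' = 126 → 1111110
  'K': uppercase starts at 65: 'K' = 65 + 10 = 75 → 1001011
  'N': uppercase starts at 65: 'N' = 65 + 13 = 78 → 1001110
= 1011001 1111110 1001011 1001110


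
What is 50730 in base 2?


Divide by 2 repeatedly:
50730 ÷ 2 = 25365 remainder 0
25365 ÷ 2 = 12682 remainder 1
12682 ÷ 2 = 6341 remainder 0
6341 ÷ 2 = 3170 remainder 1
3170 ÷ 2 = 1585 remainder 0
1585 ÷ 2 = 792 remainder 1
792 ÷ 2 = 396 remainder 0
396 ÷ 2 = 198 remainder 0
198 ÷ 2 = 99 remainder 0
99 ÷ 2 = 49 remainder 1
49 ÷ 2 = 24 remainder 1
24 ÷ 2 = 12 remainder 0
12 ÷ 2 = 6 remainder 0
6 ÷ 2 = 3 remainder 0
3 ÷ 2 = 1 remainder 1
1 ÷ 2 = 0 remainder 1
Reading remainders bottom-up:
= 1100011000101010


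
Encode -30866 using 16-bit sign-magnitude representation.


Sign bit: 1 (negative)
Magnitude: 30866 = 111100010010010
= 1111100010010010


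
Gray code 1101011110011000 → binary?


Gray code: 1101011110011000
MSB stays the same: 1
Each subsequent bit = prev_binary XOR current_gray:
  B[1] = 1 XOR 1 = 0
  B[2] = 0 XOR 0 = 0
  B[3] = 0 XOR 1 = 1
  B[4] = 1 XOR 0 = 1
  B[5] = 1 XOR 1 = 0
  B[6] = 0 XOR 1 = 1
  B[7] = 1 XOR 1 = 0
  B[8] = 0 XOR 1 = 1
  B[9] = 1 XOR 0 = 1
  B[10] = 1 XOR 0 = 1
  B[11] = 1 XOR 1 = 0
  B[12] = 0 XOR 1 = 1
  B[13] = 1 XOR 0 = 1
  B[14] = 1 XOR 0 = 1
  B[15] = 1 XOR 0 = 1
= 1001101011101111 (39663 decimal)


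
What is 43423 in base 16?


Divide by 16 repeatedly:
43423 ÷ 16 = 2713 remainder 15 (F)
2713 ÷ 16 = 169 remainder 9 (9)
169 ÷ 16 = 10 remainder 9 (9)
10 ÷ 16 = 0 remainder 10 (A)
Reading remainders bottom-up:
= 0xA99F


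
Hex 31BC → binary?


Each hex digit → 4 binary bits:
  3 = 0011
  1 = 0001
  B = 1011
  C = 1100
Concatenate: 0011 0001 1011 1100
= 0011000110111100


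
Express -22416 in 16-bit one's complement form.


Original: 0101011110010000
Invert all bits:
  bit 0: 0 → 1
  bit 1: 1 → 0
  bit 2: 0 → 1
  bit 3: 1 → 0
  bit 4: 0 → 1
  bit 5: 1 → 0
  bit 6: 1 → 0
  bit 7: 1 → 0
  bit 8: 1 → 0
  bit 9: 0 → 1
  bit 10: 0 → 1
  bit 11: 1 → 0
  bit 12: 0 → 1
  bit 13: 0 → 1
  bit 14: 0 → 1
  bit 15: 0 → 1
= 1010100001101111


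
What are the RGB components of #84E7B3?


Hex: #84E7B3
R = 84₁₆ = 132
G = E7₁₆ = 231
B = B3₁₆ = 179
= RGB(132, 231, 179)


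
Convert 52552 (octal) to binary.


Each octal digit → 3 binary bits:
  5 = 101
  2 = 010
  5 = 101
  5 = 101
  2 = 010
Concatenate: 101 010 101 101 010
= 101010101101010


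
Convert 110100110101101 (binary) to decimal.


Positional values:
Bit 0: 1 × 2^0 = 1
Bit 2: 1 × 2^2 = 4
Bit 3: 1 × 2^3 = 8
Bit 5: 1 × 2^5 = 32
Bit 7: 1 × 2^7 = 128
Bit 8: 1 × 2^8 = 256
Bit 11: 1 × 2^11 = 2048
Bit 13: 1 × 2^13 = 8192
Bit 14: 1 × 2^14 = 16384
Sum = 1 + 4 + 8 + 32 + 128 + 256 + 2048 + 8192 + 16384
= 27053


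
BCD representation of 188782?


Each digit → 4-bit binary:
  1 → 0001
  8 → 1000
  8 → 1000
  7 → 0111
  8 → 1000
  2 → 0010
= 0001 1000 1000 0111 1000 0010


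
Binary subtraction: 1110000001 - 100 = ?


Align and subtract column by column (LSB to MSB, borrowing when needed):
  1110000001
- 0000000100
  ----------
  col 0: (1 - 0 borrow-in) - 0 → 1 - 0 = 1, borrow out 0
  col 1: (0 - 0 borrow-in) - 0 → 0 - 0 = 0, borrow out 0
  col 2: (0 - 0 borrow-in) - 1 → borrow from next column: (0+2) - 1 = 1, borrow out 1
  col 3: (0 - 1 borrow-in) - 0 → borrow from next column: (-1+2) - 0 = 1, borrow out 1
  col 4: (0 - 1 borrow-in) - 0 → borrow from next column: (-1+2) - 0 = 1, borrow out 1
  col 5: (0 - 1 borrow-in) - 0 → borrow from next column: (-1+2) - 0 = 1, borrow out 1
  col 6: (0 - 1 borrow-in) - 0 → borrow from next column: (-1+2) - 0 = 1, borrow out 1
  col 7: (1 - 1 borrow-in) - 0 → 0 - 0 = 0, borrow out 0
  col 8: (1 - 0 borrow-in) - 0 → 1 - 0 = 1, borrow out 0
  col 9: (1 - 0 borrow-in) - 0 → 1 - 0 = 1, borrow out 0
Reading bits MSB→LSB: 1101111101
Strip leading zeros: 1101111101
= 1101111101


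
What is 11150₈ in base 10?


Positional values:
Position 0: 0 × 8^0 = 0
Position 1: 5 × 8^1 = 40
Position 2: 1 × 8^2 = 64
Position 3: 1 × 8^3 = 512
Position 4: 1 × 8^4 = 4096
Sum = 0 + 40 + 64 + 512 + 4096
= 4712


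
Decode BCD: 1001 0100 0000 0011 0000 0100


Each 4-bit group → digit:
  1001 → 9
  0100 → 4
  0000 → 0
  0011 → 3
  0000 → 0
  0100 → 4
= 940304


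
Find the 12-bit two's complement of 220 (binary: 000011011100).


Original: 000011011100
Step 1 - Invert all bits: 111100100011
Step 2 - Add 1: 111100100011 + 1
= 111100100100 (represents -220)


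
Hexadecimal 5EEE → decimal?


Positional values:
Position 0: E × 16^0 = 14 × 1 = 14
Position 1: E × 16^1 = 14 × 16 = 224
Position 2: E × 16^2 = 14 × 256 = 3584
Position 3: 5 × 16^3 = 5 × 4096 = 20480
Sum = 14 + 224 + 3584 + 20480
= 24302


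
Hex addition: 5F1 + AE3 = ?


Align and add column by column (LSB to MSB, each column mod 16 with carry):
  05F1
+ 0AE3
  ----
  col 0: 1(1) + 3(3) + 0 (carry in) = 4 → 4(4), carry out 0
  col 1: F(15) + E(14) + 0 (carry in) = 29 → D(13), carry out 1
  col 2: 5(5) + A(10) + 1 (carry in) = 16 → 0(0), carry out 1
  col 3: 0(0) + 0(0) + 1 (carry in) = 1 → 1(1), carry out 0
Reading digits MSB→LSB: 10D4
Strip leading zeros: 10D4
= 0x10D4


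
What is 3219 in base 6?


Divide by 6 repeatedly:
3219 ÷ 6 = 536 remainder 3
536 ÷ 6 = 89 remainder 2
89 ÷ 6 = 14 remainder 5
14 ÷ 6 = 2 remainder 2
2 ÷ 6 = 0 remainder 2
Reading remainders bottom-up:
= 22523


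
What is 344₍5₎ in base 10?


Positional values (base 5):
  4 × 5^0 = 4 × 1 = 4
  4 × 5^1 = 4 × 5 = 20
  3 × 5^2 = 3 × 25 = 75
Sum = 4 + 20 + 75
= 99


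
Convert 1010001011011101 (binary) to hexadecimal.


Group into 4-bit nibbles: 1010001011011101
  1010 = A
  0010 = 2
  1101 = D
  1101 = D
= 0xA2DD


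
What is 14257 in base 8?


Divide by 8 repeatedly:
14257 ÷ 8 = 1782 remainder 1
1782 ÷ 8 = 222 remainder 6
222 ÷ 8 = 27 remainder 6
27 ÷ 8 = 3 remainder 3
3 ÷ 8 = 0 remainder 3
Reading remainders bottom-up:
= 0o33661


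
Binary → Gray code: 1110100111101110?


Binary: 1110100111101110
Gray code: G = B XOR (B >> 1)
B >> 1 = 0111010011110111
1110100111101110 XOR 0111010011110111:
  1 XOR 0 = 1
  1 XOR 1 = 0
  1 XOR 1 = 0
  0 XOR 1 = 1
  1 XOR 0 = 1
  0 XOR 1 = 1
  0 XOR 0 = 0
  1 XOR 0 = 1
  1 XOR 1 = 0
  1 XOR 1 = 0
  1 XOR 1 = 0
  0 XOR 1 = 1
  1 XOR 0 = 1
  1 XOR 1 = 0
  1 XOR 1 = 0
  0 XOR 1 = 1
= 1001110100011001


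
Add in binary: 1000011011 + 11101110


Align and add column by column (LSB to MSB, carry propagating):
  01000011011
+ 00011101110
  -----------
  col 0: 1 + 0 + 0 (carry in) = 1 → bit 1, carry out 0
  col 1: 1 + 1 + 0 (carry in) = 2 → bit 0, carry out 1
  col 2: 0 + 1 + 1 (carry in) = 2 → bit 0, carry out 1
  col 3: 1 + 1 + 1 (carry in) = 3 → bit 1, carry out 1
  col 4: 1 + 0 + 1 (carry in) = 2 → bit 0, carry out 1
  col 5: 0 + 1 + 1 (carry in) = 2 → bit 0, carry out 1
  col 6: 0 + 1 + 1 (carry in) = 2 → bit 0, carry out 1
  col 7: 0 + 1 + 1 (carry in) = 2 → bit 0, carry out 1
  col 8: 0 + 0 + 1 (carry in) = 1 → bit 1, carry out 0
  col 9: 1 + 0 + 0 (carry in) = 1 → bit 1, carry out 0
  col 10: 0 + 0 + 0 (carry in) = 0 → bit 0, carry out 0
Reading bits MSB→LSB: 01100001001
Strip leading zeros: 1100001001
= 1100001001


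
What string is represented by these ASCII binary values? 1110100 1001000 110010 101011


Codes (binary): 1110100 1001000 110010 101011
Per-code ASCII lookup:
  1110100 = 116  (range 97-122: lowercase, 116 - 97 = 19) → 't'
  1001000 = 72  (range 65-90: uppercase, 72 - 65 = 7) → 'H'
  110010 = 50  (range 48-57: digits, 50 - 48 = 2) → '2'
  101011 = 43  (special character) → '+'
= 'tH2+'


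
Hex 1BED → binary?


Each hex digit → 4 binary bits:
  1 = 0001
  B = 1011
  E = 1110
  D = 1101
Concatenate: 0001 1011 1110 1101
= 0001101111101101


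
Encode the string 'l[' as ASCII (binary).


String: 'l['  (2 characters)
Per-character ASCII lookup:
  'l': lowercase starts at 97: 'l' = 97 + 11 = 108 → 1101100
  '[': special character: '[' = 91 → 1011011
= 1101100 1011011


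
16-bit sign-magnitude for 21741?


Sign bit: 0 (positive)
Magnitude: 21741 = 101010011101101
= 0101010011101101


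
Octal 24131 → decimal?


Positional values:
Position 0: 1 × 8^0 = 1
Position 1: 3 × 8^1 = 24
Position 2: 1 × 8^2 = 64
Position 3: 4 × 8^3 = 2048
Position 4: 2 × 8^4 = 8192
Sum = 1 + 24 + 64 + 2048 + 8192
= 10329


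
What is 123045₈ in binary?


Each octal digit → 3 binary bits:
  1 = 001
  2 = 010
  3 = 011
  0 = 000
  4 = 100
  5 = 101
Concatenate: 001 010 011 000 100 101
= 001010011000100101


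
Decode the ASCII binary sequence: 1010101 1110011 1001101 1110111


Codes (binary): 1010101 1110011 1001101 1110111
Per-code ASCII lookup:
  1010101 = 85  (range 65-90: uppercase, 85 - 65 = 20) → 'U'
  1110011 = 115  (range 97-122: lowercase, 115 - 97 = 18) → 's'
  1001101 = 77  (range 65-90: uppercase, 77 - 65 = 12) → 'M'
  1110111 = 119  (range 97-122: lowercase, 119 - 97 = 22) → 'w'
= 'UsMw'


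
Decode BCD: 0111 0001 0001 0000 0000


Each 4-bit group → digit:
  0111 → 7
  0001 → 1
  0001 → 1
  0000 → 0
  0000 → 0
= 71100


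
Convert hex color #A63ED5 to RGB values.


Hex: #A63ED5
R = A6₁₆ = 166
G = 3E₁₆ = 62
B = D5₁₆ = 213
= RGB(166, 62, 213)


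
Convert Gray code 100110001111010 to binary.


Gray code: 100110001111010
MSB stays the same: 1
Each subsequent bit = prev_binary XOR current_gray:
  B[1] = 1 XOR 0 = 1
  B[2] = 1 XOR 0 = 1
  B[3] = 1 XOR 1 = 0
  B[4] = 0 XOR 1 = 1
  B[5] = 1 XOR 0 = 1
  B[6] = 1 XOR 0 = 1
  B[7] = 1 XOR 0 = 1
  B[8] = 1 XOR 1 = 0
  B[9] = 0 XOR 1 = 1
  B[10] = 1 XOR 1 = 0
  B[11] = 0 XOR 1 = 1
  B[12] = 1 XOR 0 = 1
  B[13] = 1 XOR 1 = 0
  B[14] = 0 XOR 0 = 0
= 111011110101100 (30636 decimal)


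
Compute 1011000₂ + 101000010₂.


Align and add column by column (LSB to MSB, carry propagating):
  0001011000
+ 0101000010
  ----------
  col 0: 0 + 0 + 0 (carry in) = 0 → bit 0, carry out 0
  col 1: 0 + 1 + 0 (carry in) = 1 → bit 1, carry out 0
  col 2: 0 + 0 + 0 (carry in) = 0 → bit 0, carry out 0
  col 3: 1 + 0 + 0 (carry in) = 1 → bit 1, carry out 0
  col 4: 1 + 0 + 0 (carry in) = 1 → bit 1, carry out 0
  col 5: 0 + 0 + 0 (carry in) = 0 → bit 0, carry out 0
  col 6: 1 + 1 + 0 (carry in) = 2 → bit 0, carry out 1
  col 7: 0 + 0 + 1 (carry in) = 1 → bit 1, carry out 0
  col 8: 0 + 1 + 0 (carry in) = 1 → bit 1, carry out 0
  col 9: 0 + 0 + 0 (carry in) = 0 → bit 0, carry out 0
Reading bits MSB→LSB: 0110011010
Strip leading zeros: 110011010
= 110011010


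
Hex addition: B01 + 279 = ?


Align and add column by column (LSB to MSB, each column mod 16 with carry):
  0B01
+ 0279
  ----
  col 0: 1(1) + 9(9) + 0 (carry in) = 10 → A(10), carry out 0
  col 1: 0(0) + 7(7) + 0 (carry in) = 7 → 7(7), carry out 0
  col 2: B(11) + 2(2) + 0 (carry in) = 13 → D(13), carry out 0
  col 3: 0(0) + 0(0) + 0 (carry in) = 0 → 0(0), carry out 0
Reading digits MSB→LSB: 0D7A
Strip leading zeros: D7A
= 0xD7A


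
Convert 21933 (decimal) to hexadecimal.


Divide by 16 repeatedly:
21933 ÷ 16 = 1370 remainder 13 (D)
1370 ÷ 16 = 85 remainder 10 (A)
85 ÷ 16 = 5 remainder 5 (5)
5 ÷ 16 = 0 remainder 5 (5)
Reading remainders bottom-up:
= 0x55AD


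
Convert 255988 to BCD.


Each digit → 4-bit binary:
  2 → 0010
  5 → 0101
  5 → 0101
  9 → 1001
  8 → 1000
  8 → 1000
= 0010 0101 0101 1001 1000 1000


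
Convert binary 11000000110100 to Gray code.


Binary: 11000000110100
Gray code: G = B XOR (B >> 1)
B >> 1 = 01100000011010
11000000110100 XOR 01100000011010:
  1 XOR 0 = 1
  1 XOR 1 = 0
  0 XOR 1 = 1
  0 XOR 0 = 0
  0 XOR 0 = 0
  0 XOR 0 = 0
  0 XOR 0 = 0
  0 XOR 0 = 0
  1 XOR 0 = 1
  1 XOR 1 = 0
  0 XOR 1 = 1
  1 XOR 0 = 1
  0 XOR 1 = 1
  0 XOR 0 = 0
= 10100000101110


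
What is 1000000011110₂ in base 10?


Positional values:
Bit 1: 1 × 2^1 = 2
Bit 2: 1 × 2^2 = 4
Bit 3: 1 × 2^3 = 8
Bit 4: 1 × 2^4 = 16
Bit 12: 1 × 2^12 = 4096
Sum = 2 + 4 + 8 + 16 + 4096
= 4126


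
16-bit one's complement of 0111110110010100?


Original: 0111110110010100
Invert all bits:
  bit 0: 0 → 1
  bit 1: 1 → 0
  bit 2: 1 → 0
  bit 3: 1 → 0
  bit 4: 1 → 0
  bit 5: 1 → 0
  bit 6: 0 → 1
  bit 7: 1 → 0
  bit 8: 1 → 0
  bit 9: 0 → 1
  bit 10: 0 → 1
  bit 11: 1 → 0
  bit 12: 0 → 1
  bit 13: 1 → 0
  bit 14: 0 → 1
  bit 15: 0 → 1
= 1000001001101011


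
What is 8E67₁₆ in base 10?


Positional values:
Position 0: 7 × 16^0 = 7 × 1 = 7
Position 1: 6 × 16^1 = 6 × 16 = 96
Position 2: E × 16^2 = 14 × 256 = 3584
Position 3: 8 × 16^3 = 8 × 4096 = 32768
Sum = 7 + 96 + 3584 + 32768
= 36455


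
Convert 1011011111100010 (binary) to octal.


Group into 3-bit groups: 001011011111100010
  001 = 1
  011 = 3
  011 = 3
  111 = 7
  100 = 4
  010 = 2
= 0o133742


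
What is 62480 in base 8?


Divide by 8 repeatedly:
62480 ÷ 8 = 7810 remainder 0
7810 ÷ 8 = 976 remainder 2
976 ÷ 8 = 122 remainder 0
122 ÷ 8 = 15 remainder 2
15 ÷ 8 = 1 remainder 7
1 ÷ 8 = 0 remainder 1
Reading remainders bottom-up:
= 0o172020


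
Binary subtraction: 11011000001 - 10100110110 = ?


Align and subtract column by column (LSB to MSB, borrowing when needed):
  11011000001
- 10100110110
  -----------
  col 0: (1 - 0 borrow-in) - 0 → 1 - 0 = 1, borrow out 0
  col 1: (0 - 0 borrow-in) - 1 → borrow from next column: (0+2) - 1 = 1, borrow out 1
  col 2: (0 - 1 borrow-in) - 1 → borrow from next column: (-1+2) - 1 = 0, borrow out 1
  col 3: (0 - 1 borrow-in) - 0 → borrow from next column: (-1+2) - 0 = 1, borrow out 1
  col 4: (0 - 1 borrow-in) - 1 → borrow from next column: (-1+2) - 1 = 0, borrow out 1
  col 5: (0 - 1 borrow-in) - 1 → borrow from next column: (-1+2) - 1 = 0, borrow out 1
  col 6: (1 - 1 borrow-in) - 0 → 0 - 0 = 0, borrow out 0
  col 7: (1 - 0 borrow-in) - 0 → 1 - 0 = 1, borrow out 0
  col 8: (0 - 0 borrow-in) - 1 → borrow from next column: (0+2) - 1 = 1, borrow out 1
  col 9: (1 - 1 borrow-in) - 0 → 0 - 0 = 0, borrow out 0
  col 10: (1 - 0 borrow-in) - 1 → 1 - 1 = 0, borrow out 0
Reading bits MSB→LSB: 00110001011
Strip leading zeros: 110001011
= 110001011


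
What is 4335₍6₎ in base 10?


Positional values (base 6):
  5 × 6^0 = 5 × 1 = 5
  3 × 6^1 = 3 × 6 = 18
  3 × 6^2 = 3 × 36 = 108
  4 × 6^3 = 4 × 216 = 864
Sum = 5 + 18 + 108 + 864
= 995


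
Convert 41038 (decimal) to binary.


Divide by 2 repeatedly:
41038 ÷ 2 = 20519 remainder 0
20519 ÷ 2 = 10259 remainder 1
10259 ÷ 2 = 5129 remainder 1
5129 ÷ 2 = 2564 remainder 1
2564 ÷ 2 = 1282 remainder 0
1282 ÷ 2 = 641 remainder 0
641 ÷ 2 = 320 remainder 1
320 ÷ 2 = 160 remainder 0
160 ÷ 2 = 80 remainder 0
80 ÷ 2 = 40 remainder 0
40 ÷ 2 = 20 remainder 0
20 ÷ 2 = 10 remainder 0
10 ÷ 2 = 5 remainder 0
5 ÷ 2 = 2 remainder 1
2 ÷ 2 = 1 remainder 0
1 ÷ 2 = 0 remainder 1
Reading remainders bottom-up:
= 1010000001001110


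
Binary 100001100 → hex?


Group into 4-bit nibbles: 000100001100
  0001 = 1
  0000 = 0
  1100 = C
= 0x10C


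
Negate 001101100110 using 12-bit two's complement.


Original: 001101100110
Step 1 - Invert all bits: 110010011001
Step 2 - Add 1: 110010011001 + 1
= 110010011010 (represents -870)


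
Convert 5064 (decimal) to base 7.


Divide by 7 repeatedly:
5064 ÷ 7 = 723 remainder 3
723 ÷ 7 = 103 remainder 2
103 ÷ 7 = 14 remainder 5
14 ÷ 7 = 2 remainder 0
2 ÷ 7 = 0 remainder 2
Reading remainders bottom-up:
= 20523


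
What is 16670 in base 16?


Divide by 16 repeatedly:
16670 ÷ 16 = 1041 remainder 14 (E)
1041 ÷ 16 = 65 remainder 1 (1)
65 ÷ 16 = 4 remainder 1 (1)
4 ÷ 16 = 0 remainder 4 (4)
Reading remainders bottom-up:
= 0x411E


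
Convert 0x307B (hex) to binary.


Each hex digit → 4 binary bits:
  3 = 0011
  0 = 0000
  7 = 0111
  B = 1011
Concatenate: 0011 0000 0111 1011
= 0011000001111011


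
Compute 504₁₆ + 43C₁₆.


Align and add column by column (LSB to MSB, each column mod 16 with carry):
  0504
+ 043C
  ----
  col 0: 4(4) + C(12) + 0 (carry in) = 16 → 0(0), carry out 1
  col 1: 0(0) + 3(3) + 1 (carry in) = 4 → 4(4), carry out 0
  col 2: 5(5) + 4(4) + 0 (carry in) = 9 → 9(9), carry out 0
  col 3: 0(0) + 0(0) + 0 (carry in) = 0 → 0(0), carry out 0
Reading digits MSB→LSB: 0940
Strip leading zeros: 940
= 0x940


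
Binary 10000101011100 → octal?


Group into 3-bit groups: 010000101011100
  010 = 2
  000 = 0
  101 = 5
  011 = 3
  100 = 4
= 0o20534


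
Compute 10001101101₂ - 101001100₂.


Align and subtract column by column (LSB to MSB, borrowing when needed):
  10001101101
- 00101001100
  -----------
  col 0: (1 - 0 borrow-in) - 0 → 1 - 0 = 1, borrow out 0
  col 1: (0 - 0 borrow-in) - 0 → 0 - 0 = 0, borrow out 0
  col 2: (1 - 0 borrow-in) - 1 → 1 - 1 = 0, borrow out 0
  col 3: (1 - 0 borrow-in) - 1 → 1 - 1 = 0, borrow out 0
  col 4: (0 - 0 borrow-in) - 0 → 0 - 0 = 0, borrow out 0
  col 5: (1 - 0 borrow-in) - 0 → 1 - 0 = 1, borrow out 0
  col 6: (1 - 0 borrow-in) - 1 → 1 - 1 = 0, borrow out 0
  col 7: (0 - 0 borrow-in) - 0 → 0 - 0 = 0, borrow out 0
  col 8: (0 - 0 borrow-in) - 1 → borrow from next column: (0+2) - 1 = 1, borrow out 1
  col 9: (0 - 1 borrow-in) - 0 → borrow from next column: (-1+2) - 0 = 1, borrow out 1
  col 10: (1 - 1 borrow-in) - 0 → 0 - 0 = 0, borrow out 0
Reading bits MSB→LSB: 01100100001
Strip leading zeros: 1100100001
= 1100100001


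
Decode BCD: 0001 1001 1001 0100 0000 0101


Each 4-bit group → digit:
  0001 → 1
  1001 → 9
  1001 → 9
  0100 → 4
  0000 → 0
  0101 → 5
= 199405


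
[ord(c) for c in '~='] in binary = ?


String: '~='  (2 characters)
Per-character ASCII lookup:
  '~': special character: '~' = 126 → 1111110
  '=': special character: '=' = 61 → 111101
= 1111110 111101


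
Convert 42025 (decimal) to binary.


Divide by 2 repeatedly:
42025 ÷ 2 = 21012 remainder 1
21012 ÷ 2 = 10506 remainder 0
10506 ÷ 2 = 5253 remainder 0
5253 ÷ 2 = 2626 remainder 1
2626 ÷ 2 = 1313 remainder 0
1313 ÷ 2 = 656 remainder 1
656 ÷ 2 = 328 remainder 0
328 ÷ 2 = 164 remainder 0
164 ÷ 2 = 82 remainder 0
82 ÷ 2 = 41 remainder 0
41 ÷ 2 = 20 remainder 1
20 ÷ 2 = 10 remainder 0
10 ÷ 2 = 5 remainder 0
5 ÷ 2 = 2 remainder 1
2 ÷ 2 = 1 remainder 0
1 ÷ 2 = 0 remainder 1
Reading remainders bottom-up:
= 1010010000101001


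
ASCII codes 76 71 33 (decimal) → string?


Codes (decimal): 76 71 33
Per-code ASCII lookup:
  76  (range 65-90: uppercase, 76 - 65 = 11) → 'L'
  71  (range 65-90: uppercase, 71 - 65 = 6) → 'G'
  33  (special character) → '!'
= 'LG!'


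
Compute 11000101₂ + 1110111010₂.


Align and add column by column (LSB to MSB, carry propagating):
  00011000101
+ 01110111010
  -----------
  col 0: 1 + 0 + 0 (carry in) = 1 → bit 1, carry out 0
  col 1: 0 + 1 + 0 (carry in) = 1 → bit 1, carry out 0
  col 2: 1 + 0 + 0 (carry in) = 1 → bit 1, carry out 0
  col 3: 0 + 1 + 0 (carry in) = 1 → bit 1, carry out 0
  col 4: 0 + 1 + 0 (carry in) = 1 → bit 1, carry out 0
  col 5: 0 + 1 + 0 (carry in) = 1 → bit 1, carry out 0
  col 6: 1 + 0 + 0 (carry in) = 1 → bit 1, carry out 0
  col 7: 1 + 1 + 0 (carry in) = 2 → bit 0, carry out 1
  col 8: 0 + 1 + 1 (carry in) = 2 → bit 0, carry out 1
  col 9: 0 + 1 + 1 (carry in) = 2 → bit 0, carry out 1
  col 10: 0 + 0 + 1 (carry in) = 1 → bit 1, carry out 0
Reading bits MSB→LSB: 10001111111
Strip leading zeros: 10001111111
= 10001111111


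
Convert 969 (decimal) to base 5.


Divide by 5 repeatedly:
969 ÷ 5 = 193 remainder 4
193 ÷ 5 = 38 remainder 3
38 ÷ 5 = 7 remainder 3
7 ÷ 5 = 1 remainder 2
1 ÷ 5 = 0 remainder 1
Reading remainders bottom-up:
= 12334


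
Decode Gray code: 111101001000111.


Gray code: 111101001000111
MSB stays the same: 1
Each subsequent bit = prev_binary XOR current_gray:
  B[1] = 1 XOR 1 = 0
  B[2] = 0 XOR 1 = 1
  B[3] = 1 XOR 1 = 0
  B[4] = 0 XOR 0 = 0
  B[5] = 0 XOR 1 = 1
  B[6] = 1 XOR 0 = 1
  B[7] = 1 XOR 0 = 1
  B[8] = 1 XOR 1 = 0
  B[9] = 0 XOR 0 = 0
  B[10] = 0 XOR 0 = 0
  B[11] = 0 XOR 0 = 0
  B[12] = 0 XOR 1 = 1
  B[13] = 1 XOR 1 = 0
  B[14] = 0 XOR 1 = 1
= 101001110000101 (21381 decimal)


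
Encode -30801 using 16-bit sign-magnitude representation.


Sign bit: 1 (negative)
Magnitude: 30801 = 111100001010001
= 1111100001010001


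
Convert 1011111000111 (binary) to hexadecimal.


Group into 4-bit nibbles: 0001011111000111
  0001 = 1
  0111 = 7
  1100 = C
  0111 = 7
= 0x17C7


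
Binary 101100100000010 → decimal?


Positional values:
Bit 1: 1 × 2^1 = 2
Bit 8: 1 × 2^8 = 256
Bit 11: 1 × 2^11 = 2048
Bit 12: 1 × 2^12 = 4096
Bit 14: 1 × 2^14 = 16384
Sum = 2 + 256 + 2048 + 4096 + 16384
= 22786


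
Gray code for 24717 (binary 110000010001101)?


Binary: 110000010001101
Gray code: G = B XOR (B >> 1)
B >> 1 = 011000001000110
110000010001101 XOR 011000001000110:
  1 XOR 0 = 1
  1 XOR 1 = 0
  0 XOR 1 = 1
  0 XOR 0 = 0
  0 XOR 0 = 0
  0 XOR 0 = 0
  0 XOR 0 = 0
  1 XOR 0 = 1
  0 XOR 1 = 1
  0 XOR 0 = 0
  0 XOR 0 = 0
  1 XOR 0 = 1
  1 XOR 1 = 0
  0 XOR 1 = 1
  1 XOR 0 = 1
= 101000011001011


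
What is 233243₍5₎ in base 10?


Positional values (base 5):
  3 × 5^0 = 3 × 1 = 3
  4 × 5^1 = 4 × 5 = 20
  2 × 5^2 = 2 × 25 = 50
  3 × 5^3 = 3 × 125 = 375
  3 × 5^4 = 3 × 625 = 1875
  2 × 5^5 = 2 × 3125 = 6250
Sum = 3 + 20 + 50 + 375 + 1875 + 6250
= 8573


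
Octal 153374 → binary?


Each octal digit → 3 binary bits:
  1 = 001
  5 = 101
  3 = 011
  3 = 011
  7 = 111
  4 = 100
Concatenate: 001 101 011 011 111 100
= 001101011011111100


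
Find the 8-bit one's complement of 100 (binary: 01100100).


Original: 01100100
Invert all bits:
  bit 0: 0 → 1
  bit 1: 1 → 0
  bit 2: 1 → 0
  bit 3: 0 → 1
  bit 4: 0 → 1
  bit 5: 1 → 0
  bit 6: 0 → 1
  bit 7: 0 → 1
= 10011011


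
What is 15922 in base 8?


Divide by 8 repeatedly:
15922 ÷ 8 = 1990 remainder 2
1990 ÷ 8 = 248 remainder 6
248 ÷ 8 = 31 remainder 0
31 ÷ 8 = 3 remainder 7
3 ÷ 8 = 0 remainder 3
Reading remainders bottom-up:
= 0o37062


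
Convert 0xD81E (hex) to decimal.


Positional values:
Position 0: E × 16^0 = 14 × 1 = 14
Position 1: 1 × 16^1 = 1 × 16 = 16
Position 2: 8 × 16^2 = 8 × 256 = 2048
Position 3: D × 16^3 = 13 × 4096 = 53248
Sum = 14 + 16 + 2048 + 53248
= 55326


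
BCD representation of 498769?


Each digit → 4-bit binary:
  4 → 0100
  9 → 1001
  8 → 1000
  7 → 0111
  6 → 0110
  9 → 1001
= 0100 1001 1000 0111 0110 1001


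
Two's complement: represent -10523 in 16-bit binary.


Original: 0010100100011011
Step 1 - Invert all bits: 1101011011100100
Step 2 - Add 1: 1101011011100100 + 1
= 1101011011100101 (represents -10523)


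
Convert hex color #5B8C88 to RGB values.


Hex: #5B8C88
R = 5B₁₆ = 91
G = 8C₁₆ = 140
B = 88₁₆ = 136
= RGB(91, 140, 136)


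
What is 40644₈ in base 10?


Positional values:
Position 0: 4 × 8^0 = 4
Position 1: 4 × 8^1 = 32
Position 2: 6 × 8^2 = 384
Position 3: 0 × 8^3 = 0
Position 4: 4 × 8^4 = 16384
Sum = 4 + 32 + 384 + 0 + 16384
= 16804


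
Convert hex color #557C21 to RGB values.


Hex: #557C21
R = 55₁₆ = 85
G = 7C₁₆ = 124
B = 21₁₆ = 33
= RGB(85, 124, 33)


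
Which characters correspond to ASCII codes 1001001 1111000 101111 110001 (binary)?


Codes (binary): 1001001 1111000 101111 110001
Per-code ASCII lookup:
  1001001 = 73  (range 65-90: uppercase, 73 - 65 = 8) → 'I'
  1111000 = 120  (range 97-122: lowercase, 120 - 97 = 23) → 'x'
  101111 = 47  (special character) → '/'
  110001 = 49  (range 48-57: digits, 49 - 48 = 1) → '1'
= 'Ix/1'


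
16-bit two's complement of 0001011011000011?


Original: 0001011011000011
Step 1 - Invert all bits: 1110100100111100
Step 2 - Add 1: 1110100100111100 + 1
= 1110100100111101 (represents -5827)


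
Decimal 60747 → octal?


Divide by 8 repeatedly:
60747 ÷ 8 = 7593 remainder 3
7593 ÷ 8 = 949 remainder 1
949 ÷ 8 = 118 remainder 5
118 ÷ 8 = 14 remainder 6
14 ÷ 8 = 1 remainder 6
1 ÷ 8 = 0 remainder 1
Reading remainders bottom-up:
= 0o166513


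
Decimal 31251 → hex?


Divide by 16 repeatedly:
31251 ÷ 16 = 1953 remainder 3 (3)
1953 ÷ 16 = 122 remainder 1 (1)
122 ÷ 16 = 7 remainder 10 (A)
7 ÷ 16 = 0 remainder 7 (7)
Reading remainders bottom-up:
= 0x7A13


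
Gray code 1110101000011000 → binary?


Gray code: 1110101000011000
MSB stays the same: 1
Each subsequent bit = prev_binary XOR current_gray:
  B[1] = 1 XOR 1 = 0
  B[2] = 0 XOR 1 = 1
  B[3] = 1 XOR 0 = 1
  B[4] = 1 XOR 1 = 0
  B[5] = 0 XOR 0 = 0
  B[6] = 0 XOR 1 = 1
  B[7] = 1 XOR 0 = 1
  B[8] = 1 XOR 0 = 1
  B[9] = 1 XOR 0 = 1
  B[10] = 1 XOR 0 = 1
  B[11] = 1 XOR 1 = 0
  B[12] = 0 XOR 1 = 1
  B[13] = 1 XOR 0 = 1
  B[14] = 1 XOR 0 = 1
  B[15] = 1 XOR 0 = 1
= 1011001111101111 (46063 decimal)


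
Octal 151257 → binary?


Each octal digit → 3 binary bits:
  1 = 001
  5 = 101
  1 = 001
  2 = 010
  5 = 101
  7 = 111
Concatenate: 001 101 001 010 101 111
= 001101001010101111


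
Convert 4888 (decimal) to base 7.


Divide by 7 repeatedly:
4888 ÷ 7 = 698 remainder 2
698 ÷ 7 = 99 remainder 5
99 ÷ 7 = 14 remainder 1
14 ÷ 7 = 2 remainder 0
2 ÷ 7 = 0 remainder 2
Reading remainders bottom-up:
= 20152


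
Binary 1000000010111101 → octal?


Group into 3-bit groups: 001000000010111101
  001 = 1
  000 = 0
  000 = 0
  010 = 2
  111 = 7
  101 = 5
= 0o100275


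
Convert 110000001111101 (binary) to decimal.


Positional values:
Bit 0: 1 × 2^0 = 1
Bit 2: 1 × 2^2 = 4
Bit 3: 1 × 2^3 = 8
Bit 4: 1 × 2^4 = 16
Bit 5: 1 × 2^5 = 32
Bit 6: 1 × 2^6 = 64
Bit 13: 1 × 2^13 = 8192
Bit 14: 1 × 2^14 = 16384
Sum = 1 + 4 + 8 + 16 + 32 + 64 + 8192 + 16384
= 24701


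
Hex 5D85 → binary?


Each hex digit → 4 binary bits:
  5 = 0101
  D = 1101
  8 = 1000
  5 = 0101
Concatenate: 0101 1101 1000 0101
= 0101110110000101


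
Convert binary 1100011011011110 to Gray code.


Binary: 1100011011011110
Gray code: G = B XOR (B >> 1)
B >> 1 = 0110001101101111
1100011011011110 XOR 0110001101101111:
  1 XOR 0 = 1
  1 XOR 1 = 0
  0 XOR 1 = 1
  0 XOR 0 = 0
  0 XOR 0 = 0
  1 XOR 0 = 1
  1 XOR 1 = 0
  0 XOR 1 = 1
  1 XOR 0 = 1
  1 XOR 1 = 0
  0 XOR 1 = 1
  1 XOR 0 = 1
  1 XOR 1 = 0
  1 XOR 1 = 0
  1 XOR 1 = 0
  0 XOR 1 = 1
= 1010010110110001


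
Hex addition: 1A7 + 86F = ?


Align and add column by column (LSB to MSB, each column mod 16 with carry):
  01A7
+ 086F
  ----
  col 0: 7(7) + F(15) + 0 (carry in) = 22 → 6(6), carry out 1
  col 1: A(10) + 6(6) + 1 (carry in) = 17 → 1(1), carry out 1
  col 2: 1(1) + 8(8) + 1 (carry in) = 10 → A(10), carry out 0
  col 3: 0(0) + 0(0) + 0 (carry in) = 0 → 0(0), carry out 0
Reading digits MSB→LSB: 0A16
Strip leading zeros: A16
= 0xA16


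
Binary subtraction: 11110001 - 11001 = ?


Align and subtract column by column (LSB to MSB, borrowing when needed):
  11110001
- 00011001
  --------
  col 0: (1 - 0 borrow-in) - 1 → 1 - 1 = 0, borrow out 0
  col 1: (0 - 0 borrow-in) - 0 → 0 - 0 = 0, borrow out 0
  col 2: (0 - 0 borrow-in) - 0 → 0 - 0 = 0, borrow out 0
  col 3: (0 - 0 borrow-in) - 1 → borrow from next column: (0+2) - 1 = 1, borrow out 1
  col 4: (1 - 1 borrow-in) - 1 → borrow from next column: (0+2) - 1 = 1, borrow out 1
  col 5: (1 - 1 borrow-in) - 0 → 0 - 0 = 0, borrow out 0
  col 6: (1 - 0 borrow-in) - 0 → 1 - 0 = 1, borrow out 0
  col 7: (1 - 0 borrow-in) - 0 → 1 - 0 = 1, borrow out 0
Reading bits MSB→LSB: 11011000
Strip leading zeros: 11011000
= 11011000


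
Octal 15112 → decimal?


Positional values:
Position 0: 2 × 8^0 = 2
Position 1: 1 × 8^1 = 8
Position 2: 1 × 8^2 = 64
Position 3: 5 × 8^3 = 2560
Position 4: 1 × 8^4 = 4096
Sum = 2 + 8 + 64 + 2560 + 4096
= 6730


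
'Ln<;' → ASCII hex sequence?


String: 'Ln<;'  (4 characters)
Per-character ASCII lookup:
  'L': uppercase starts at 65: 'L' = 65 + 11 = 76 → 0x4C
  'n': lowercase starts at 97: 'n' = 97 + 13 = 110 → 0x6E
  '<': special character: '<' = 60 → 0x3C
  ';': special character: ';' = 59 → 0x3B
= 0x4C 0x6E 0x3C 0x3B


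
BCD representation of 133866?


Each digit → 4-bit binary:
  1 → 0001
  3 → 0011
  3 → 0011
  8 → 1000
  6 → 0110
  6 → 0110
= 0001 0011 0011 1000 0110 0110


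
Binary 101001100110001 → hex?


Group into 4-bit nibbles: 0101001100110001
  0101 = 5
  0011 = 3
  0011 = 3
  0001 = 1
= 0x5331


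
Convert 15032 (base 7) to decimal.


Positional values (base 7):
  2 × 7^0 = 2 × 1 = 2
  3 × 7^1 = 3 × 7 = 21
  0 × 7^2 = 0 × 49 = 0
  5 × 7^3 = 5 × 343 = 1715
  1 × 7^4 = 1 × 2401 = 2401
Sum = 2 + 21 + 0 + 1715 + 2401
= 4139


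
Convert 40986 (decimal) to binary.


Divide by 2 repeatedly:
40986 ÷ 2 = 20493 remainder 0
20493 ÷ 2 = 10246 remainder 1
10246 ÷ 2 = 5123 remainder 0
5123 ÷ 2 = 2561 remainder 1
2561 ÷ 2 = 1280 remainder 1
1280 ÷ 2 = 640 remainder 0
640 ÷ 2 = 320 remainder 0
320 ÷ 2 = 160 remainder 0
160 ÷ 2 = 80 remainder 0
80 ÷ 2 = 40 remainder 0
40 ÷ 2 = 20 remainder 0
20 ÷ 2 = 10 remainder 0
10 ÷ 2 = 5 remainder 0
5 ÷ 2 = 2 remainder 1
2 ÷ 2 = 1 remainder 0
1 ÷ 2 = 0 remainder 1
Reading remainders bottom-up:
= 1010000000011010


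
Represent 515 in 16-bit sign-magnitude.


Sign bit: 0 (positive)
Magnitude: 515 = 000001000000011
= 0000001000000011


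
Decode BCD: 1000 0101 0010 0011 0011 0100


Each 4-bit group → digit:
  1000 → 8
  0101 → 5
  0010 → 2
  0011 → 3
  0011 → 3
  0100 → 4
= 852334


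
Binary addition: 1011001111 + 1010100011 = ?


Align and add column by column (LSB to MSB, carry propagating):
  01011001111
+ 01010100011
  -----------
  col 0: 1 + 1 + 0 (carry in) = 2 → bit 0, carry out 1
  col 1: 1 + 1 + 1 (carry in) = 3 → bit 1, carry out 1
  col 2: 1 + 0 + 1 (carry in) = 2 → bit 0, carry out 1
  col 3: 1 + 0 + 1 (carry in) = 2 → bit 0, carry out 1
  col 4: 0 + 0 + 1 (carry in) = 1 → bit 1, carry out 0
  col 5: 0 + 1 + 0 (carry in) = 1 → bit 1, carry out 0
  col 6: 1 + 0 + 0 (carry in) = 1 → bit 1, carry out 0
  col 7: 1 + 1 + 0 (carry in) = 2 → bit 0, carry out 1
  col 8: 0 + 0 + 1 (carry in) = 1 → bit 1, carry out 0
  col 9: 1 + 1 + 0 (carry in) = 2 → bit 0, carry out 1
  col 10: 0 + 0 + 1 (carry in) = 1 → bit 1, carry out 0
Reading bits MSB→LSB: 10101110010
Strip leading zeros: 10101110010
= 10101110010


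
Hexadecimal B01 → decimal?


Positional values:
Position 0: 1 × 16^0 = 1 × 1 = 1
Position 1: 0 × 16^1 = 0 × 16 = 0
Position 2: B × 16^2 = 11 × 256 = 2816
Sum = 1 + 0 + 2816
= 2817


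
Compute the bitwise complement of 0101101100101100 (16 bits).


Original: 0101101100101100
Invert all bits:
  bit 0: 0 → 1
  bit 1: 1 → 0
  bit 2: 0 → 1
  bit 3: 1 → 0
  bit 4: 1 → 0
  bit 5: 0 → 1
  bit 6: 1 → 0
  bit 7: 1 → 0
  bit 8: 0 → 1
  bit 9: 0 → 1
  bit 10: 1 → 0
  bit 11: 0 → 1
  bit 12: 1 → 0
  bit 13: 1 → 0
  bit 14: 0 → 1
  bit 15: 0 → 1
= 1010010011010011
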